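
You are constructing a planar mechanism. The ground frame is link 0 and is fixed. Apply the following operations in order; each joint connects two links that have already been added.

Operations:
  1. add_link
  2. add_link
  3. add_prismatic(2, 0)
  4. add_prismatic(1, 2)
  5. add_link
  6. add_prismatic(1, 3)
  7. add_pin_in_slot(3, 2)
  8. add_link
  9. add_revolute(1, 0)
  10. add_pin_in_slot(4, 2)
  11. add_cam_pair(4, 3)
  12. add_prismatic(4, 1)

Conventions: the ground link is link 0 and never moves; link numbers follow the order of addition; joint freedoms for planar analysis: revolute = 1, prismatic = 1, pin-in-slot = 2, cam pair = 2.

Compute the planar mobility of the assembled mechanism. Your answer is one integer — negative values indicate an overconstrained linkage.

link 0 = ground. State L|J1|J2 = 1|0|0
+link1  2|0|0
+link2  3|0|0
P(2,0) f=1→J1  3|1|0
P(1,2) f=1→J1  3|2|0
+link3  4|2|0
P(1,3) f=1→J1  4|3|0
PS(3,2) f=2→J2  4|3|1
+link4  5|3|1
R(1,0) f=1→J1  5|4|1
PS(4,2) f=2→J2  5|4|2
C(4,3) f=2→J2  5|4|3
P(4,1) f=1→J1  5|5|3
M = 3(5−1)−2·5−3 = 12−10−3 = -1

M = -1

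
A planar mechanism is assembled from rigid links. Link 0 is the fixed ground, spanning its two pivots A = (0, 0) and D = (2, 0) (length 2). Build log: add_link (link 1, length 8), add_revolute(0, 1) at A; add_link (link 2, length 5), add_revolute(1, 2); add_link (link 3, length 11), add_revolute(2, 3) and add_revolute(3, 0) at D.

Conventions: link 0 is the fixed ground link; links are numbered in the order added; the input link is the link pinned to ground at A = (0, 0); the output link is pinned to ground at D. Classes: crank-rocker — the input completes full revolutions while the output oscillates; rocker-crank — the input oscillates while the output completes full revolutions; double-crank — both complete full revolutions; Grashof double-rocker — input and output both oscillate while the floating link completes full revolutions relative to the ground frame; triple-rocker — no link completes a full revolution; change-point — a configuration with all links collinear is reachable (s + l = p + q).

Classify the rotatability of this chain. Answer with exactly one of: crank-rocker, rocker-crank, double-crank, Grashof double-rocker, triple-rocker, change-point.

lengths: ground=2, input=8, coupler=5, output=11
sorted: s=2 (shortest), l=11 (longest), p+q=13
s + l = 13 vs p + q = 13
s + l = p + q → change-point (collinear configuration reachable)

change-point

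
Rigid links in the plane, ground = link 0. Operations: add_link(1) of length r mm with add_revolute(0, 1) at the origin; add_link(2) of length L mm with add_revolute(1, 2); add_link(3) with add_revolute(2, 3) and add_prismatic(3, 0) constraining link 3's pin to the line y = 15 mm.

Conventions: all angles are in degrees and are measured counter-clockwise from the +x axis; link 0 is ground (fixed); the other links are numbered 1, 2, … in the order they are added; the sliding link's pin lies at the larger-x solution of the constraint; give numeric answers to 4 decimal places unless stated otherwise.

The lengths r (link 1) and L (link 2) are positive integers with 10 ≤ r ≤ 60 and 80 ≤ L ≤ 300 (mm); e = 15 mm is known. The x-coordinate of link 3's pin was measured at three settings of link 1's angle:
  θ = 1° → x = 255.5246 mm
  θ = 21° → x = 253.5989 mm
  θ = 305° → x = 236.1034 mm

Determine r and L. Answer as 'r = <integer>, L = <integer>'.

constraint per measurement: (x − r cos θ)² + (r sin θ − e)² = L²
subtracting the θ₁ and θ₂ equations cancels the r² and L² terms:
r = (x₁² − x₂²) / (2[(x₁cos θ₁ + e sin θ₁) − (x₂cos θ₂ + e sin θ₂)]) = 35.9999 → r = 36
L² = (x₁ − r cos θ₁)² + (r sin θ₁ − e)² = 48400.0035 → L = 220.0000 → L = 220
check at θ₃=305°: x = 236.1034 (printed 236.1034) ✓

r = 36, L = 220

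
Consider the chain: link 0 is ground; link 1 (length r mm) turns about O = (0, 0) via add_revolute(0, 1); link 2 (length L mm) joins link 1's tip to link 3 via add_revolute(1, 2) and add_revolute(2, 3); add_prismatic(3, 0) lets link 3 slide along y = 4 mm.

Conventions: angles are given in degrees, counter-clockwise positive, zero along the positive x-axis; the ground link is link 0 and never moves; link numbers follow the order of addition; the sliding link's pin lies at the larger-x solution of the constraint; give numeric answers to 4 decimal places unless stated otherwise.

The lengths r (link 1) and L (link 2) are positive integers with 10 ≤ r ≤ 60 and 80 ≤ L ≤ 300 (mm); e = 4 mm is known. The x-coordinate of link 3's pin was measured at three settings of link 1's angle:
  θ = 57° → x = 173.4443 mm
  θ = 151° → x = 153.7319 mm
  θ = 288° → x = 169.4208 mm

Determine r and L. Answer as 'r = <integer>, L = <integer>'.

constraint per measurement: (x − r cos θ)² + (r sin θ − e)² = L²
subtracting the θ₁ and θ₂ equations cancels the r² and L² terms:
r = (x₁² − x₂²) / (2[(x₁cos θ₁ + e sin θ₁) − (x₂cos θ₂ + e sin θ₂)]) = 14.0000 → r = 14
L² = (x₁ − r cos θ₁)² + (r sin θ₁ − e)² = 27555.9871 → L = 166.0000 → L = 166
check at θ₃=288°: x = 169.4208 (printed 169.4208) ✓

r = 14, L = 166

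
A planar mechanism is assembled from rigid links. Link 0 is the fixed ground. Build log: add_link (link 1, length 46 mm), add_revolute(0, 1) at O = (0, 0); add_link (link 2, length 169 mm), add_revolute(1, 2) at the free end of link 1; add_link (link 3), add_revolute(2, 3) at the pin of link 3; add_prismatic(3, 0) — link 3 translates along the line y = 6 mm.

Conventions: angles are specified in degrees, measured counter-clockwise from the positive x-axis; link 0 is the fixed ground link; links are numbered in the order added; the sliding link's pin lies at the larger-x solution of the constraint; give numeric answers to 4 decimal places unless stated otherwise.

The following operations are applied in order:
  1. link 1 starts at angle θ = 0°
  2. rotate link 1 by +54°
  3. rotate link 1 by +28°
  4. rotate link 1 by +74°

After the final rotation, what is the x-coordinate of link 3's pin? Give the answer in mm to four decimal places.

geometry: r = 46 mm, L = 169 mm, e = 6 mm; θ starts at 0°
rotate link 1 by +54°: θ ← 0° +54° = 54°
rotate link 1 by +28°: θ ← 54° +28° = 82°
rotate link 1 by +74°: θ ← 82° +74° = 156°
crank pin P = (r cos θ, r sin θ) = (-42.023091, 18.709886)
h = r sin θ − e = 18.709886 − 6 = 12.709886
x = r cos θ + √(L² − h²) = -42.023091 + 168.521390 = 126.498299

126.4983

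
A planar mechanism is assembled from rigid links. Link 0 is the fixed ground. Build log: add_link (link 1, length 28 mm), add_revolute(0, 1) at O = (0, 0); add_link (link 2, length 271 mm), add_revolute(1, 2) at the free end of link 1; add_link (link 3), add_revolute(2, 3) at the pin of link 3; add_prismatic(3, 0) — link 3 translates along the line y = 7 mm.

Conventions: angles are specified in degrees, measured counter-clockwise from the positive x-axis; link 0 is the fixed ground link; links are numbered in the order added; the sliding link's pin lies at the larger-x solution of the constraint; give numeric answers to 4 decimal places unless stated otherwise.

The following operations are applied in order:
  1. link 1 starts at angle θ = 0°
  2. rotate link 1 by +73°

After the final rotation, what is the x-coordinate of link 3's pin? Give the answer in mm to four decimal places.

geometry: r = 28 mm, L = 271 mm, e = 7 mm; θ starts at 0°
rotate link 1 by +73°: θ ← 0° +73° = 73°
crank pin P = (r cos θ, r sin θ) = (8.186408, 26.776533)
h = r sin θ − e = 26.776533 − 7 = 19.776533
x = r cos θ + √(L² − h²) = 8.186408 + 270.277429 = 278.463837

278.4638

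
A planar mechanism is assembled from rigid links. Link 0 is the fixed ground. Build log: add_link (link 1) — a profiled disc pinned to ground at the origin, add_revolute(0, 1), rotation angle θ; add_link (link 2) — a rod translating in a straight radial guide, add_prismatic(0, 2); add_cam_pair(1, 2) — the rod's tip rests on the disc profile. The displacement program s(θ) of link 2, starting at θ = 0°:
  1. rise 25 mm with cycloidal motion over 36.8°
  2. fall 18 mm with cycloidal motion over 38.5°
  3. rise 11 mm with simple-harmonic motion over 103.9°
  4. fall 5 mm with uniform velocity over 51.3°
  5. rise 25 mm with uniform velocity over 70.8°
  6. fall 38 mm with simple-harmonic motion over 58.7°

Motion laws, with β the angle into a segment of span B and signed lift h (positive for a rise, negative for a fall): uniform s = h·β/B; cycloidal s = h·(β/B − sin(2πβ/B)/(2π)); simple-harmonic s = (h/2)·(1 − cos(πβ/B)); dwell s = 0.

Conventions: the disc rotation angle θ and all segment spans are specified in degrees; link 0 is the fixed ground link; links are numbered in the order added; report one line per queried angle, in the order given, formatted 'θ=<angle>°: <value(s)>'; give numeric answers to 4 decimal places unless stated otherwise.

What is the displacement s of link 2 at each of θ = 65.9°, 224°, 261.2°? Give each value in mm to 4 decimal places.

seg 1 [0°–36.8°] cycloidal, h=25: full span → s += 25 → s = 25.0000
seg 2 [36.8°–75.3°] cycloidal, h=-18: θ=65.9° here. β=29.1, B=38.5. -18·(0.7558 − sin(2π·0.7558)/(2π)) = -16.4681 → s = 8.5319
seg 2 [36.8°–75.3°] cycloidal, h=-18: full span → s += -18 → s = 7.0000
seg 3 [75.3°–179.2°] simple-harmonic, h=11: full span → s += 11 → s = 18.0000
seg 4 [179.2°–230.5°] uniform, h=-5: θ=224° here. β=44.8, B=51.3. -5·44.8/51.3 = -4.3665 → s = 13.6335
seg 4 [179.2°–230.5°] uniform, h=-5: full span → s += -5 → s = 13.0000
seg 5 [230.5°–301.3°] uniform, h=25: θ=261.2° here. β=30.7, B=70.8. 25·30.7/70.8 = 10.8404 → s = 23.8404

θ=65.9°: 8.5319
θ=224°: 13.6335
θ=261.2°: 23.8404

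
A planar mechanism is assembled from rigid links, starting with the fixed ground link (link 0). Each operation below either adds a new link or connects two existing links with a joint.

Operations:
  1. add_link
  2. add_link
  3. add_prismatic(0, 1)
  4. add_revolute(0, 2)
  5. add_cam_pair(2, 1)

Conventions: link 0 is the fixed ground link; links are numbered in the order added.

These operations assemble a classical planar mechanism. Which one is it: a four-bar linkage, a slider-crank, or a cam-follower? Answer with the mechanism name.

links: 3 (incl. ground); joints: 1 revolute, 1 prismatic, 1 higher (cam) pair, forming one closed loop
3 links, revolute + prismatic + higher pair in one loop → cam-follower

cam-follower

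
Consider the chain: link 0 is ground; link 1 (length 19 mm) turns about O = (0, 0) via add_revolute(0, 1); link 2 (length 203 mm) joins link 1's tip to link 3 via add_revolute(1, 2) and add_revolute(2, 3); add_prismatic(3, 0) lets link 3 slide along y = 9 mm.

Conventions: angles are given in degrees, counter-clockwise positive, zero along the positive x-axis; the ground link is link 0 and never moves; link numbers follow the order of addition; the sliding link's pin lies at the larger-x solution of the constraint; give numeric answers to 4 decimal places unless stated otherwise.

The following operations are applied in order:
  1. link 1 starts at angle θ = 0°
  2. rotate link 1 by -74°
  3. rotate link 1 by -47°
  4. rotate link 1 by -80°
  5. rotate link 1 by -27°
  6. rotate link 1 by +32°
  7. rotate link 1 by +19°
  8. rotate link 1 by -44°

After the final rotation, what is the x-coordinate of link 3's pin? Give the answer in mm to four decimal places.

geometry: r = 19 mm, L = 203 mm, e = 9 mm; θ starts at 0°
rotate link 1 by -74°: θ ← 0° -74° = -74°
rotate link 1 by -47°: θ ← -74° -47° = -121°
rotate link 1 by -80°: θ ← -121° -80° = -201°
rotate link 1 by -27°: θ ← -201° -27° = -228°
rotate link 1 by +32°: θ ← -228° +32° = -196°
rotate link 1 by +19°: θ ← -196° +19° = -177°
rotate link 1 by -44°: θ ← -177° -44° = -221°
crank pin P = (r cos θ, r sin θ) = (-14.339482, 12.465122)
h = r sin θ − e = 12.465122 − 9 = 3.465122
x = r cos θ + √(L² − h²) = -14.339482 + 202.970424 = 188.630942

188.6309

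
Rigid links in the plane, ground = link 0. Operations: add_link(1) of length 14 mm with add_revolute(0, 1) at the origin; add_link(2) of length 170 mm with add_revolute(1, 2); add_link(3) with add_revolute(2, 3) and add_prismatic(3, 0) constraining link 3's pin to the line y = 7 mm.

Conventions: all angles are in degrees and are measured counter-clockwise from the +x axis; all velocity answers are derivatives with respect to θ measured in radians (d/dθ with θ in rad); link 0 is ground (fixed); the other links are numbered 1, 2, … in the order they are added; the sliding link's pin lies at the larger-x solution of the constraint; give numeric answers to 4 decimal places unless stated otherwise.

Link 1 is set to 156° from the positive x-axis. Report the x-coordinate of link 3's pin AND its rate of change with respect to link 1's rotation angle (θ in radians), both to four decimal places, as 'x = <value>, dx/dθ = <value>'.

geometry: r = 14 mm, L = 170 mm, e = 7 mm
crank pin P = (r cos θ, r sin θ) = (-12.789636, 5.694313)
h = r sin θ − e = 5.694313 − 7 = -1.305687
x = r cos θ + √(L² − h²) = -12.789636 + 169.994986 = 157.205349
dx/dθ = −r sin θ − h·r cos θ/√(L² − h²) (θ in radians; h = -1.305687) = -5.792547

x = 157.2053, dx/dθ = -5.7925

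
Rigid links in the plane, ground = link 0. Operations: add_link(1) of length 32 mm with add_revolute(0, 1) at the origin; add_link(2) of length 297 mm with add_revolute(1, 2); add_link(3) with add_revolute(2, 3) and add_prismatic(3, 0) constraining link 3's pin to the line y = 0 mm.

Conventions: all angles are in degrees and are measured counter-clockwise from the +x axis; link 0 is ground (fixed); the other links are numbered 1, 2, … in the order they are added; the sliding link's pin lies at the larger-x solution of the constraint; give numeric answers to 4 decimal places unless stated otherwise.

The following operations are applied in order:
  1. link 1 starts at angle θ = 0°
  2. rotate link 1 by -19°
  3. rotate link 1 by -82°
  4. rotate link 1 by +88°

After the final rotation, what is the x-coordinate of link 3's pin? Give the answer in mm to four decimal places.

geometry: r = 32 mm, L = 297 mm, e = 0 mm; θ starts at 0°
rotate link 1 by -19°: θ ← 0° -19° = -19°
rotate link 1 by -82°: θ ← -19° -82° = -101°
rotate link 1 by +88°: θ ← -101° +88° = -13°
crank pin P = (r cos θ, r sin θ) = (31.179842, -7.198434)
h = r sin θ − e = -7.198434 − 0 = -7.198434
x = r cos θ + √(L² − h²) = 31.179842 + 296.912752 = 328.092594

328.0926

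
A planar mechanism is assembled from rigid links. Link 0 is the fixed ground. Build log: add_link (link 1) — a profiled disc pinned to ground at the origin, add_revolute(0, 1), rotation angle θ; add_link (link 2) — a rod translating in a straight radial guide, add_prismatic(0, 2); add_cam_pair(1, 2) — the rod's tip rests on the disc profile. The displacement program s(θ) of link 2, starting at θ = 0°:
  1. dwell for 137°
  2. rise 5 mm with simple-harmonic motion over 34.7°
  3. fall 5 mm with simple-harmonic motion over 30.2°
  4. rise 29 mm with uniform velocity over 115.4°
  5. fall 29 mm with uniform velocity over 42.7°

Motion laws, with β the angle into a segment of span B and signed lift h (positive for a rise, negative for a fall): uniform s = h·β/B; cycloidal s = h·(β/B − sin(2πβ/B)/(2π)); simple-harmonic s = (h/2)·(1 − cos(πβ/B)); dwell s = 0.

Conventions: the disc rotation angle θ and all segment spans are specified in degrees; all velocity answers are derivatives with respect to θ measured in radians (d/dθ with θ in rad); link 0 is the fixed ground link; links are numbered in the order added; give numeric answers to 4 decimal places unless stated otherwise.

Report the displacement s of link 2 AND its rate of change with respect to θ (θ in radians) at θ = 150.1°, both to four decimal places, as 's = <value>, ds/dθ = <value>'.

seg 1 [0°–137°] dwell: s stays 0.0000
seg 2 [137°–171.7°] simple-harmonic, h=5: θ=150.1° here. β=13.1, B=34.7. 5/2·(1 − cos(π·0.3775)) = 1.5616 → s = 1.5616
velocity in seg [137°–171.7°] (simple-harmonic), θ in radians: β = 13.1° = 0.2286 rad, B = 34.7° = 0.6056 rad; ds/dθ = (πh/(2B)) sin(πβ/B) = (π·5/(2·0.6056)) sin(π·0.3775) = 12.020085 mm/rad

s = 1.5616, ds/dθ = 12.0201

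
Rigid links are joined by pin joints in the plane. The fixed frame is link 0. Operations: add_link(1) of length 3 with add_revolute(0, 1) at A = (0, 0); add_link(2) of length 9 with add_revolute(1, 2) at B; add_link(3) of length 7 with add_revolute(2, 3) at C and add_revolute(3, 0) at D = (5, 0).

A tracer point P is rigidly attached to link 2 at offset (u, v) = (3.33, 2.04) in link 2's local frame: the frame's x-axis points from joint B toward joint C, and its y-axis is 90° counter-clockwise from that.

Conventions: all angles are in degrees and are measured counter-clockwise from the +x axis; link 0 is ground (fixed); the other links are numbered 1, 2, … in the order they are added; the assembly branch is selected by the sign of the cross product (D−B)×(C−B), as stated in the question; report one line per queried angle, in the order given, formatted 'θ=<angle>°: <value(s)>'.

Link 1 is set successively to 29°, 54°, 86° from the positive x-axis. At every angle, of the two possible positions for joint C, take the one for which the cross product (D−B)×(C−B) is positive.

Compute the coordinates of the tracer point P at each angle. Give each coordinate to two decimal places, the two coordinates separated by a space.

A=(0,0), D=(5.00,0)
θ=29°: B = A + 3.00·(cos29°, sin29°) = (2.6239, 1.4544)
θ=29°: |BD| = 2.7859
θ=29°: circle(B,9.00) ∩ circle(D,7.00): a=7.1361, h=5.4842
θ=29°:   candidates: C₊=(11.5734,2.4064) cross=15.278; C₋=(5.8472,-6.9485) cross=-15.278
θ=29°:   branch + wants cross > 0 → take C=(11.5734,2.4064) (cross=15.278)
θ=29°: ex = (C−B)/|BC| = (0.9944,0.1058); ey = (-0.1058,0.9944)
θ=29°: P = B + 3.33·ex + 2.04·ey = (5.7194,3.8352)
θ=54°: B = A + 3.00·(cos54°, sin54°) = (1.7634, 2.4271)
θ=54°: |BD| = 4.0455
θ=54°: circle(B,9.00) ∩ circle(D,7.00): a=5.9777, h=6.7280
θ=54°:   candidates: C₊=(10.5822,4.2236) cross=27.219; C₋=(2.5095,-6.5420) cross=-27.219
θ=54°:   branch + wants cross > 0 → take C=(10.5822,4.2236) (cross=27.219)
θ=54°: ex = (C−B)/|BC| = (0.9799,0.1996); ey = (-0.1996,0.9799)
θ=54°: P = B + 3.33·ex + 2.04·ey = (4.6191,5.0907)
θ=86°: B = A + 3.00·(cos86°, sin86°) = (0.2093, 2.9927)
θ=86°: |BD| = 5.6487
θ=86°: circle(B,9.00) ∩ circle(D,7.00): a=5.6569, h=7.0000
θ=86°:   candidates: C₊=(8.7156,5.9325) cross=39.541; C₋=(1.2983,-5.9412) cross=-39.541
θ=86°:   branch + wants cross > 0 → take C=(8.7156,5.9325) (cross=39.541)
θ=86°: ex = (C−B)/|BC| = (0.9451,0.3266); ey = (-0.3266,0.9451)
θ=86°: P = B + 3.33·ex + 2.04·ey = (2.6903,6.0085)

θ=29°: 5.72 3.84
θ=54°: 4.62 5.09
θ=86°: 2.69 6.01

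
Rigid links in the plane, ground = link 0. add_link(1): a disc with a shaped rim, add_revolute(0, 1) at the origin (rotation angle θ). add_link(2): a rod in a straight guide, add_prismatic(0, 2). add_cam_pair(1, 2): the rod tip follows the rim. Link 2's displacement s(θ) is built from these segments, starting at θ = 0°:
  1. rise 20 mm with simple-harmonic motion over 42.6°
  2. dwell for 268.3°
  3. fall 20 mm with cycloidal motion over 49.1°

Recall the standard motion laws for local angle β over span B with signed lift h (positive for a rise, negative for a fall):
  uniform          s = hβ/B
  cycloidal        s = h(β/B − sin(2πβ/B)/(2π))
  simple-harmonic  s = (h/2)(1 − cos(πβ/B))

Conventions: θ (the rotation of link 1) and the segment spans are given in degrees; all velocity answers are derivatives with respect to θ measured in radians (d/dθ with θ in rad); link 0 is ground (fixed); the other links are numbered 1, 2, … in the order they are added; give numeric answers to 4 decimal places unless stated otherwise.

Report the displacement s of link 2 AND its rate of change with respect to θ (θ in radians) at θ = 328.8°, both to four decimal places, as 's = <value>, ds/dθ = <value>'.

segment 1 (0° to 42.6°, simple-harmonic, h = 20) is passed completely: s = 0.0000 + (20) = 20.0000
segment 2 (42.6° to 310.9°, dwell): s unchanged at 20.0000
θ = 328.8° falls in segment 3 (310.9° to 360°, cycloidal, h = -20): β = 328.8 − 310.9 = 17.9°, B = 49.1°; Δs = -20·(0.3646 − sin(2π·0.3646)/(2π)) = -4.8978; s = 20.0000 − 4.8978 = 15.1022
velocity in seg [310.9°–360°] (cycloidal), θ in radians: β = 17.9° = 0.3124 rad, B = 49.1° = 0.8570 rad; ds/dθ = (h/B)(1 − cos(2πβ/B)) = ((-20)/0.8570)(1 − cos(2π·0.3646)) = -38.724142 mm/rad

s = 15.1022, ds/dθ = -38.7241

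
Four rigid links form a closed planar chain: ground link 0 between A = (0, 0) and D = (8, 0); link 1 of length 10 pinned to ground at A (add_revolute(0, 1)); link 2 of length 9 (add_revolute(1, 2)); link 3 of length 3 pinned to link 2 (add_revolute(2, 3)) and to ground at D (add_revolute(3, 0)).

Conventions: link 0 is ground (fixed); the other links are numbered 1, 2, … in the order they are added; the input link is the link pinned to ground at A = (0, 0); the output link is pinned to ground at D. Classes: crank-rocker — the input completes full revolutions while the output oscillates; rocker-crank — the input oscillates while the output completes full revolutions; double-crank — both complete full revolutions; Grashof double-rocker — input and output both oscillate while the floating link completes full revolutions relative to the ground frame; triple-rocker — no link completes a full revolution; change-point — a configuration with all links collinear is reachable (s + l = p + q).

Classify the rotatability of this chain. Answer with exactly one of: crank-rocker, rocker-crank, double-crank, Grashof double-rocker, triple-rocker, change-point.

lengths: ground=8, input=10, coupler=9, output=3
sorted: s=3 (shortest), l=10 (longest), p+q=17
s + l = 13 vs p + q = 17
s + l < p + q (Grashof) with shortest = output link → rocker-crank

rocker-crank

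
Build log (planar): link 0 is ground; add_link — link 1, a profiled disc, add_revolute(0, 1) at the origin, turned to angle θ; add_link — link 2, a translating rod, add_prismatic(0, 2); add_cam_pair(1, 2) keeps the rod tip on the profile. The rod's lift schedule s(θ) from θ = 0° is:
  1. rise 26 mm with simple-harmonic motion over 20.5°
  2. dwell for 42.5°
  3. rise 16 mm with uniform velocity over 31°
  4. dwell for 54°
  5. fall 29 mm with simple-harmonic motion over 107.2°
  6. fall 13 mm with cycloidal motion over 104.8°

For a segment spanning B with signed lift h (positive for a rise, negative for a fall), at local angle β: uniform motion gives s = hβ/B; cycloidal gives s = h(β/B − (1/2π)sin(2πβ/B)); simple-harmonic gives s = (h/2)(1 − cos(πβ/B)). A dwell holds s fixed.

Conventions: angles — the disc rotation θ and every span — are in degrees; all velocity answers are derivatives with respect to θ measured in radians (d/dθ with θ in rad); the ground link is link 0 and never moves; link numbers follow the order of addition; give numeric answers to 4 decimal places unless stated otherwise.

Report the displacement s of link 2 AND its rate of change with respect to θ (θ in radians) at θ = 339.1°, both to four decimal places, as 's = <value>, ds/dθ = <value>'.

seg 1 [0°–20.5°] simple-harmonic, h=26: full span → s += 26 → s = 26.0000
seg 2 [20.5°–63°] dwell: s stays 26.0000
seg 3 [63°–94°] uniform, h=16: full span → s += 16 → s = 42.0000
seg 4 [94°–148°] dwell: s stays 42.0000
seg 5 [148°–255.2°] simple-harmonic, h=-29: full span → s += -29 → s = 13.0000
seg 6 [255.2°–360°] cycloidal, h=-13: θ=339.1° here. β=83.9, B=104.8. -13·(0.8006 − sin(2π·0.8006)/(2π)) = -12.3729 → s = 0.6271
velocity in seg [255.2°–360°] (cycloidal), θ in radians: β = 83.9° = 1.4643 rad, B = 104.8° = 1.8291 rad; ds/dθ = (h/B)(1 − cos(2πβ/B)) = ((-13)/1.8291)(1 − cos(2π·0.8006)) = -4.886723 mm/rad

s = 0.6271, ds/dθ = -4.8867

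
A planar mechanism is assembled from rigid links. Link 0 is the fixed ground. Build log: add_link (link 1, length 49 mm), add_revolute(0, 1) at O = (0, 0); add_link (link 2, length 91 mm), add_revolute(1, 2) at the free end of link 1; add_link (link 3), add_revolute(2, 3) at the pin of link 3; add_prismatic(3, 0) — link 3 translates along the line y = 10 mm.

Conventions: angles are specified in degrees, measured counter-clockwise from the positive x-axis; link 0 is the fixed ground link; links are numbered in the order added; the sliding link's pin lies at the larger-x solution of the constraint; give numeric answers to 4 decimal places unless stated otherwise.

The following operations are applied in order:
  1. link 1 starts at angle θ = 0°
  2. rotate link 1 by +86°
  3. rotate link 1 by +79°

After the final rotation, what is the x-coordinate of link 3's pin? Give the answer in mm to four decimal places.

geometry: r = 49 mm, L = 91 mm, e = 10 mm; θ starts at 0°
rotate link 1 by +86°: θ ← 0° +86° = 86°
rotate link 1 by +79°: θ ← 86° +79° = 165°
crank pin P = (r cos θ, r sin θ) = (-47.330365, 12.682133)
h = r sin θ − e = 12.682133 − 10 = 2.682133
x = r cos θ + √(L² − h²) = -47.330365 + 90.960465 = 43.630099

43.6301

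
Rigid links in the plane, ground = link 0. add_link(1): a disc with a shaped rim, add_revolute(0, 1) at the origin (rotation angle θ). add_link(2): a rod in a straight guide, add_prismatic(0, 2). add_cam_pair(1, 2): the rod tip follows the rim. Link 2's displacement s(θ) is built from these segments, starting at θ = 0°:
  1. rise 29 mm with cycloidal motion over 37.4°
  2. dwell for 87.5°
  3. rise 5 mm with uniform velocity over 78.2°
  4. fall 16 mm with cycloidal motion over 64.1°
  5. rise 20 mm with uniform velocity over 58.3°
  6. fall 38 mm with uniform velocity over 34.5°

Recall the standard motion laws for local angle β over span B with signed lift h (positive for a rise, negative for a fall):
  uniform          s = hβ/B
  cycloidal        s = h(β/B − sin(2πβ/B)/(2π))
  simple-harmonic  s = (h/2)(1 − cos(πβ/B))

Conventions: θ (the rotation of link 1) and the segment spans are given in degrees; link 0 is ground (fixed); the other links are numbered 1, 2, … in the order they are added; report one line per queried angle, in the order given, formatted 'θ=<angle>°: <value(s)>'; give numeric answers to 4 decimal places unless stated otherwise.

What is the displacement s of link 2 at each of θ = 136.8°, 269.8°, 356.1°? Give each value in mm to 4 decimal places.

segment 1 (0° to 37.4°, cycloidal, h = 29) is passed completely: s = 0.0000 + (29) = 29.0000
segment 2 (37.4° to 124.9°, dwell): s unchanged at 29.0000
θ = 136.8° falls in segment 3 (124.9° to 203.1°, uniform, h = 5): β = 136.8 − 124.9 = 11.9°, B = 78.2°; Δs = 5·11.9/78.2 = 0.7609; s = 29.0000 + 0.7609 = 29.7609
segment 3 (124.9° to 203.1°, uniform, h = 5) is passed completely: s = 29.0000 + (5) = 34.0000
segment 4 (203.1° to 267.2°, cycloidal, h = -16) is passed completely: s = 34.0000 + (-16) = 18.0000
θ = 269.8° falls in segment 5 (267.2° to 325.5°, uniform, h = 20): β = 269.8 − 267.2 = 2.6°, B = 58.3°; Δs = 20·2.6/58.3 = 0.8919; s = 18.0000 + 0.8919 = 18.8919
segment 5 (267.2° to 325.5°, uniform, h = 20) is passed completely: s = 18.0000 + (20) = 38.0000
θ = 356.1° falls in segment 6 (325.5° to 360°, uniform, h = -38): β = 356.1 − 325.5 = 30.6°, B = 34.5°; Δs = -38·30.6/34.5 = -33.7043; s = 38.0000 − 33.7043 = 4.2957

θ=136.8°: 29.7609
θ=269.8°: 18.8919
θ=356.1°: 4.2957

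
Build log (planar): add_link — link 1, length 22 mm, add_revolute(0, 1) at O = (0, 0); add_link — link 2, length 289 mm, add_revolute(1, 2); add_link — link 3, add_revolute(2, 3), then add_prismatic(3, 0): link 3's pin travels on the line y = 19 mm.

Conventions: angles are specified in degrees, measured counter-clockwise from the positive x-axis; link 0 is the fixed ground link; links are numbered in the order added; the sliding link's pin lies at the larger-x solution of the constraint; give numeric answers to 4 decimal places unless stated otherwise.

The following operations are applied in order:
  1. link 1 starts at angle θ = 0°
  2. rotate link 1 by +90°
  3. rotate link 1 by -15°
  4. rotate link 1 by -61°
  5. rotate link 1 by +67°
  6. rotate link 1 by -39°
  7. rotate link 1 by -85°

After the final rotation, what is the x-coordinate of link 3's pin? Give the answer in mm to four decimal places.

geometry: r = 22 mm, L = 289 mm, e = 19 mm; θ starts at 0°
rotate link 1 by +90°: θ ← 0° +90° = 90°
rotate link 1 by -15°: θ ← 90° -15° = 75°
rotate link 1 by -61°: θ ← 75° -61° = 14°
rotate link 1 by +67°: θ ← 14° +67° = 81°
rotate link 1 by -39°: θ ← 81° -39° = 42°
rotate link 1 by -85°: θ ← 42° -85° = -43°
crank pin P = (r cos θ, r sin θ) = (16.089781, -15.003964)
h = r sin θ − e = -15.003964 − 19 = -34.003964
x = r cos θ + √(L² − h²) = 16.089781 + 286.992562 = 303.082343

303.0823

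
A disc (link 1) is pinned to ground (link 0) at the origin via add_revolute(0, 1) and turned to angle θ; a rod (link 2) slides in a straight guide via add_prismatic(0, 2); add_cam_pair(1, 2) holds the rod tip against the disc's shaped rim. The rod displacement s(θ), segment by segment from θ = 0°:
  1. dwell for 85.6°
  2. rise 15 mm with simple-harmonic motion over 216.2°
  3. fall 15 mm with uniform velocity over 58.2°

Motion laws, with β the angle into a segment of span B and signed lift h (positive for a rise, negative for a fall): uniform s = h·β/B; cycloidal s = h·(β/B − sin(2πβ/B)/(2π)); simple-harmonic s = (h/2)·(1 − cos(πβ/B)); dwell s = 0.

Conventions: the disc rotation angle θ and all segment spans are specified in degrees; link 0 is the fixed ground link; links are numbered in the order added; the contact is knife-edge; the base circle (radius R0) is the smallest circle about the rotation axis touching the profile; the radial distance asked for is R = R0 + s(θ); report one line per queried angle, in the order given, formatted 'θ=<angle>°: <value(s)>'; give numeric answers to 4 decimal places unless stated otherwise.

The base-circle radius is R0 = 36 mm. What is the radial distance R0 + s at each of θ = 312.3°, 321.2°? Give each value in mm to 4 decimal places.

segment 1 (0° to 85.6°, dwell): s unchanged at 0.0000
segment 2 (85.6° to 301.8°, simple-harmonic, h = 15) is passed completely: s = 0.0000 + (15) = 15.0000
θ = 312.3° falls in segment 3 (301.8° to 360°, uniform, h = -15): β = 312.3 − 301.8 = 10.5°, B = 58.2°; Δs = -15·10.5/58.2 = -2.7062; s = 15.0000 − 2.7062 = 12.2938
θ = 321.2° falls in segment 3 (301.8° to 360°, uniform, h = -15): β = 321.2 − 301.8 = 19.4°, B = 58.2°; Δs = -15·19.4/58.2 = -5.0000; s = 15.0000 − 5.0000 = 10.0000
θ=312.3°: R = R0 + s = 36 + 12.2938 = 48.2938
θ=321.2°: R = R0 + s = 36 + 10.0000 = 46.0000

θ=312.3°: 48.2938
θ=321.2°: 46.0000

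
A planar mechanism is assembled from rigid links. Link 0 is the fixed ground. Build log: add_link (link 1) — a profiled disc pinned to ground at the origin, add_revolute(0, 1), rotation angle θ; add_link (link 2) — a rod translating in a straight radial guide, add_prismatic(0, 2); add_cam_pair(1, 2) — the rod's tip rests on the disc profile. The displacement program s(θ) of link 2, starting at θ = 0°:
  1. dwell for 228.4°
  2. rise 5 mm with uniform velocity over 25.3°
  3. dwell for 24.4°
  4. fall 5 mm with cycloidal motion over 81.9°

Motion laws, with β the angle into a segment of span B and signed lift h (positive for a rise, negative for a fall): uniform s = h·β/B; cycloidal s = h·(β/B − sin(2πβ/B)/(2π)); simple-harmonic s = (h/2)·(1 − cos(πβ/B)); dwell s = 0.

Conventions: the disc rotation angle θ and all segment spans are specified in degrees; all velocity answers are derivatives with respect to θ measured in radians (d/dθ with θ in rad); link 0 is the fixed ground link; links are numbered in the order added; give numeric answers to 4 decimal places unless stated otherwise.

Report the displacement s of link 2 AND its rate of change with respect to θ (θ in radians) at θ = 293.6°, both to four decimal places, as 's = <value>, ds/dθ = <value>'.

seg 1 [0°–228.4°] dwell: s stays 0.0000
seg 2 [228.4°–253.7°] uniform, h=5: full span → s += 5 → s = 5.0000
seg 3 [253.7°–278.1°] dwell: s stays 5.0000
seg 4 [278.1°–360°] cycloidal, h=-5: θ=293.6° here. β=15.5, B=81.9. -5·(0.1893 − sin(2π·0.1893)/(2π)) = -0.2078 → s = 4.7922
velocity in seg [278.1°–360°] (cycloidal), θ in radians: β = 15.5° = 0.2705 rad, B = 81.9° = 1.4294 rad; ds/dθ = (h/B)(1 − cos(2πβ/B)) = ((-5)/1.4294)(1 − cos(2π·0.1893)) = -2.195038 mm/rad

s = 4.7922, ds/dθ = -2.1950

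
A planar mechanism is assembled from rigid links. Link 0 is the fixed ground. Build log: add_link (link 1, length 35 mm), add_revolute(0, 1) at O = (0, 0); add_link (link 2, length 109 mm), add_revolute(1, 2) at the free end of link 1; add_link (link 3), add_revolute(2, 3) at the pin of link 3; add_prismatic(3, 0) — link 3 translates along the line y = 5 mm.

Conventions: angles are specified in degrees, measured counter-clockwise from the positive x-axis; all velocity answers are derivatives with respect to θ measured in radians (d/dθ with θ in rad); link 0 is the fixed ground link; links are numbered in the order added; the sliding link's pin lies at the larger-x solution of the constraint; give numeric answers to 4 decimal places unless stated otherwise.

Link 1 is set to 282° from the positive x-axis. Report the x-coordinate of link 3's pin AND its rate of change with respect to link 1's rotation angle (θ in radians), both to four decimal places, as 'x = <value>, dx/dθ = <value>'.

geometry: r = 35 mm, L = 109 mm, e = 5 mm
crank pin P = (r cos θ, r sin θ) = (7.276909, -34.235166)
h = r sin θ − e = -34.235166 − 5 = -39.235166
x = r cos θ + √(L² − h²) = 7.276909 + 101.693666 = 108.970575
dx/dθ = −r sin θ − h·r cos θ/√(L² − h²) (θ in radians; h = -39.235166) = 37.042723

x = 108.9706, dx/dθ = 37.0427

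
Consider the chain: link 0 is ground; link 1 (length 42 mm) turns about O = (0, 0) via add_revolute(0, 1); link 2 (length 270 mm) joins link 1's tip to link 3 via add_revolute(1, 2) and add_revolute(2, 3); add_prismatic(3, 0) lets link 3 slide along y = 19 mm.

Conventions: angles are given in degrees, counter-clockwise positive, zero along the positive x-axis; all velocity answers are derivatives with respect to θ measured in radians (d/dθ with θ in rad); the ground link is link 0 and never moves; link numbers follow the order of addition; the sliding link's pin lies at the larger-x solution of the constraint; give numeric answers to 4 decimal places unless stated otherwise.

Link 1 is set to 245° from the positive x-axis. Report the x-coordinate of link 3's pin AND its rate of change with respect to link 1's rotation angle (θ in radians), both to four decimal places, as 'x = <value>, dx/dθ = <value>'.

geometry: r = 42 mm, L = 270 mm, e = 19 mm
crank pin P = (r cos θ, r sin θ) = (-17.749967, -38.064927)
h = r sin θ − e = -38.064927 − 19 = -57.064927
x = r cos θ + √(L² − h²) = -17.749967 + 263.900728 = 246.150761
dx/dθ = −r sin θ − h·r cos θ/√(L² − h²) (θ in radians; h = -57.064927) = 34.226739

x = 246.1508, dx/dθ = 34.2267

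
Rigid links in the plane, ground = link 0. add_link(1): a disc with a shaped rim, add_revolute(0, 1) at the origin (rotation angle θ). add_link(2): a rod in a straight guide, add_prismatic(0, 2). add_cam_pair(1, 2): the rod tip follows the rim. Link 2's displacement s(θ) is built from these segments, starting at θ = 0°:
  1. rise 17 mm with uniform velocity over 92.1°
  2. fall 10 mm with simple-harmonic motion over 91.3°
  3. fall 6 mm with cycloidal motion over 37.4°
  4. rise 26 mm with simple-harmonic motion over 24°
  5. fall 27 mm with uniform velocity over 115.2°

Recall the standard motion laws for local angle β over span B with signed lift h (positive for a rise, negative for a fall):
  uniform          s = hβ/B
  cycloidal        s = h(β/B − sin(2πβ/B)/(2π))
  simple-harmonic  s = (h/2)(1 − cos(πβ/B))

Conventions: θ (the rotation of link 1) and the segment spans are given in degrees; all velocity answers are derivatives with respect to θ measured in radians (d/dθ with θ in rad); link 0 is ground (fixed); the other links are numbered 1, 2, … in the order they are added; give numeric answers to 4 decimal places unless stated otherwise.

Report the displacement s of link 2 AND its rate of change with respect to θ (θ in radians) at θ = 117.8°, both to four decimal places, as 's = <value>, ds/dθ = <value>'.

segment 1 (0° to 92.1°, uniform, h = 17) is passed completely: s = 0.0000 + (17) = 17.0000
θ = 117.8° falls in segment 2 (92.1° to 183.4°, simple-harmonic, h = -10): β = 117.8 − 92.1 = 25.7°, B = 91.3°; Δs = -10/2·(1 − cos(π·0.2815)) = -1.8309; s = 17.0000 − 1.8309 = 15.1691
velocity in seg [92.1°–183.4°] (simple-harmonic), θ in radians: β = 25.7° = 0.4485 rad, B = 91.3° = 1.5935 rad; ds/dθ = (πh/(2B)) sin(πβ/B) = (π·(-10)/(2·1.5935)) sin(π·0.2815) = -7.624742 mm/rad

s = 15.1691, ds/dθ = -7.6247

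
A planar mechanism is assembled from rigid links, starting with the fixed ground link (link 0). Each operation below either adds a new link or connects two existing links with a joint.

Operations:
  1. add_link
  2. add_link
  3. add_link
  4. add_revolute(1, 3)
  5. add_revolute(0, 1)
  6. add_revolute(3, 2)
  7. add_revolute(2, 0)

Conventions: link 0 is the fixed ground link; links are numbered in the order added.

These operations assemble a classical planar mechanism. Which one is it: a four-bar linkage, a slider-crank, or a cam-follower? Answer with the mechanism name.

links: 4 (incl. ground); joints: 4 revolute, 0 prismatic, 0 higher (cam) pair, forming one closed loop
4 links in a single 4R loop → four-bar linkage

four-bar linkage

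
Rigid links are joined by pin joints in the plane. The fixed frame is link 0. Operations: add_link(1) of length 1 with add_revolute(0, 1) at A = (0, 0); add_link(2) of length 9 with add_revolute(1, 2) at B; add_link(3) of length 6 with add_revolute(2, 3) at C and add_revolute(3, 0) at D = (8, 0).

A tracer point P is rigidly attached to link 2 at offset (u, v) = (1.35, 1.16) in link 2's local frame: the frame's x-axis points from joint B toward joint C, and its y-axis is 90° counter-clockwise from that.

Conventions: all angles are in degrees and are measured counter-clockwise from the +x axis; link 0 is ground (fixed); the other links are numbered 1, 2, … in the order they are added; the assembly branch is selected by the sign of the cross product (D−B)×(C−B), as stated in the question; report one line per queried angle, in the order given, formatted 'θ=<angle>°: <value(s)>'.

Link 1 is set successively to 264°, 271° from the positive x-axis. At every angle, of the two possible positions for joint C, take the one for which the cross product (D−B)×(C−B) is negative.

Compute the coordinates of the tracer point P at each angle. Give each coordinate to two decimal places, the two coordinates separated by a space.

A=(0,0), D=(8.00,0)
θ=264°: B = A + 1.00·(cos264°, sin264°) = (-0.1045, -0.9945)
θ=264°: |BD| = 8.1653
θ=264°: circle(B,9.00) ∩ circle(D,6.00): a=6.8382, h=5.8514
θ=264°:   candidates: C₊=(5.9701,5.6462) cross=47.778; C₋=(7.3955,-5.9695) cross=-47.778
θ=264°:   branch - wants cross < 0 → take C=(7.3955,-5.9695) (cross=-47.778)
θ=264°: ex = (C−B)/|BC| = (0.8333,-0.5528); ey = (0.5528,0.8333)
θ=264°: P = B + 1.35·ex + 1.16·ey = (1.6617,-0.7741)
θ=271°: B = A + 1.00·(cos271°, sin271°) = (0.0175, -0.9998)
θ=271°: |BD| = 8.0449
θ=271°: circle(B,9.00) ∩ circle(D,6.00): a=6.8193, h=5.8735
θ=271°:   candidates: C₊=(6.0539,5.6756) cross=47.252; C₋=(7.5138,-5.9803) cross=-47.252
θ=271°:   branch - wants cross < 0 → take C=(7.5138,-5.9803) (cross=-47.252)
θ=271°: ex = (C−B)/|BC| = (0.8329,-0.5534); ey = (0.5534,0.8329)
θ=271°: P = B + 1.35·ex + 1.16·ey = (1.7838,-0.7807)

θ=264°: 1.66 -0.77
θ=271°: 1.78 -0.78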